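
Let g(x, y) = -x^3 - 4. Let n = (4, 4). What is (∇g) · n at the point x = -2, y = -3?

∂g/∂x = -3*x^2
∂g/∂y = 0
∇g at (-2, -3) = (-12, 0)
∇g · n = (-12)(4) + (0)(4) = -48

-48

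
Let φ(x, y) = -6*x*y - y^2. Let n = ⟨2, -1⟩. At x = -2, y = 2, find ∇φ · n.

-32

∂φ/∂x = -6*y
∂φ/∂y = -6*x - 2*y
∇φ at (-2, 2) = (-12, 8)
∇φ · n = (-12)(2) + (8)(-1) = -32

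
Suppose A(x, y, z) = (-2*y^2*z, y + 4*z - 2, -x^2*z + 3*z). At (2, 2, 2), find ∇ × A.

(∇×A)₁ = ∂A₃/∂y − ∂A₂/∂z = -4
(∇×A)₂ = ∂A₁/∂z − ∂A₃/∂x = 2*x*z - 2*y^2
(∇×A)₃ = ∂A₂/∂x − ∂A₁/∂y = 4*y*z
∇×A = (-4, 2*x*z - 2*y^2, 4*y*z)
At (2, 2, 2): (-4, 0, 16).

(-4, 0, 16)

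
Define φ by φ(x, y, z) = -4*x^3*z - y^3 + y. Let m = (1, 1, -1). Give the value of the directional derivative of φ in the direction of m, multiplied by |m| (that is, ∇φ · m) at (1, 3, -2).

∂φ/∂x = -12*x^2*z
∂φ/∂y = -3*y^2 + 1
∂φ/∂z = -4*x^3
∇φ at (1, 3, -2) = (24, -26, -4)
∇φ · m = (24)(1) + (-26)(1) + (-4)(-1) = 2

2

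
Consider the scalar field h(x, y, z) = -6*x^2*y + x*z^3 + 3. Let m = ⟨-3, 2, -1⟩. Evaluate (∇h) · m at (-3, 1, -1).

∂h/∂x = -12*x*y + z^3
∂h/∂y = -6*x^2
∂h/∂z = 3*x*z^2
∇h at (-3, 1, -1) = (35, -54, -9)
∇h · m = (35)(-3) + (-54)(2) + (-9)(-1) = -204

-204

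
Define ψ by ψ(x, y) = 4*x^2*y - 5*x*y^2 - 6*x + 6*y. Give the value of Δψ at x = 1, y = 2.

∂²ψ/∂x² = 8*y
∂²ψ/∂y² = -10*x
∇²ψ = -10*x + 8*y
At (1, 2): 6.

6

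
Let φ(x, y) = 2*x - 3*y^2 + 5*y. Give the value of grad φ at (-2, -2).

(2, 17)

∂φ/∂x = 2
∂φ/∂y = -6*y + 5
∇φ = (2, -6*y + 5)
At (-2, -2): (2, 17).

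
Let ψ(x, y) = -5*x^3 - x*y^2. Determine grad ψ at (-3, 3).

∂ψ/∂x = -15*x^2 - y^2
∂ψ/∂y = -2*x*y
∇ψ = (-15*x^2 - y^2, -2*x*y)
At (-3, 3): (-144, 18).

(-144, 18)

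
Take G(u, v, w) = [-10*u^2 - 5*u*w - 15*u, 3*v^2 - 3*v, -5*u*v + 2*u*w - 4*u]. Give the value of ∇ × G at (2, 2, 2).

(-10, 0, 0)

(∇×G)₁ = ∂G₃/∂v − ∂G₂/∂w = -5*u
(∇×G)₂ = ∂G₁/∂w − ∂G₃/∂u = -5*u + 5*v - 2*w + 4
(∇×G)₃ = ∂G₂/∂u − ∂G₁/∂v = 0
∇×G = (-5*u, -5*u + 5*v - 2*w + 4, 0)
At (2, 2, 2): (-10, 0, 0).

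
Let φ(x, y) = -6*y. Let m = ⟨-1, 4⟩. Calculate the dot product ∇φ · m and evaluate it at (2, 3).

-24

∂φ/∂x = 0
∂φ/∂y = -6
∇φ at (2, 3) = (0, -6)
∇φ · m = (0)(-1) + (-6)(4) = -24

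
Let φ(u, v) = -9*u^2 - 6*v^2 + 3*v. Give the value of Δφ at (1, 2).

∂²φ/∂u² = -18
∂²φ/∂v² = -12
∇²φ = -30
At (1, 2): -30.

-30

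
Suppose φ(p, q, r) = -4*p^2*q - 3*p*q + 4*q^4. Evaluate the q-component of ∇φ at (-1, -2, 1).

-129

(∇φ)_2 = ∂φ/∂q = -4*p^2 - 3*p + 16*q^3
At (-1, -2, 1): -129.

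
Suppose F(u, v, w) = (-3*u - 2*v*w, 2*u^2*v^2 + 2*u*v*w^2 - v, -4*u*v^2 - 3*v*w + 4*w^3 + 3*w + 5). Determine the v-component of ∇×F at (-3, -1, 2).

6

(∇×F)_2 = ∂F₁/∂w − ∂F₃/∂u
= -2*v − (-4*v^2)
= 4*v^2 - 2*v
At (-3, -1, 2): 6.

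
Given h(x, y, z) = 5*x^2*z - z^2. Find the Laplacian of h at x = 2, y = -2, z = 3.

∂²h/∂x² = 10*z
∂²h/∂y² = 0
∂²h/∂z² = -2
∇²h = 10*z - 2
At (2, -2, 3): 28.

28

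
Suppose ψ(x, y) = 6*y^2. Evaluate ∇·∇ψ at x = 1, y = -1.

12

∂²ψ/∂x² = 0
∂²ψ/∂y² = 12
∇²ψ = 12
At (1, -1): 12.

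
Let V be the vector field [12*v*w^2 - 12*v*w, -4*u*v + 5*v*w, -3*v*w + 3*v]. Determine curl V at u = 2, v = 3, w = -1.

(-9, -108, -36)

(∇×V)₁ = ∂V₃/∂v − ∂V₂/∂w = -5*v - 3*w + 3
(∇×V)₂ = ∂V₁/∂w − ∂V₃/∂u = 24*v*w - 12*v
(∇×V)₃ = ∂V₂/∂u − ∂V₁/∂v = -4*v - 12*w^2 + 12*w
∇×V = (-5*v - 3*w + 3, 24*v*w - 12*v, -4*v - 12*w^2 + 12*w)
At (2, 3, -1): (-9, -108, -36).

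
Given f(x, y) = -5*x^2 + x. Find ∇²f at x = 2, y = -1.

∂²f/∂x² = -10
∂²f/∂y² = 0
∇²f = -10
At (2, -1): -10.

-10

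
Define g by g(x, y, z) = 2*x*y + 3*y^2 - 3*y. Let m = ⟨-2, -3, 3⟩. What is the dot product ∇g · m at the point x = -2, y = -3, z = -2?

87

∂g/∂x = 2*y
∂g/∂y = 2*x + 6*y - 3
∂g/∂z = 0
∇g at (-2, -3, -2) = (-6, -25, 0)
∇g · m = (-6)(-2) + (-25)(-3) + (0)(3) = 87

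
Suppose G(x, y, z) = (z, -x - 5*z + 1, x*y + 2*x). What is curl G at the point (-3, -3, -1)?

(∇×G)₁ = ∂G₃/∂y − ∂G₂/∂z = x + 5
(∇×G)₂ = ∂G₁/∂z − ∂G₃/∂x = -y - 1
(∇×G)₃ = ∂G₂/∂x − ∂G₁/∂y = -1
∇×G = (x + 5, -y - 1, -1)
At (-3, -3, -1): (2, 2, -1).

(2, 2, -1)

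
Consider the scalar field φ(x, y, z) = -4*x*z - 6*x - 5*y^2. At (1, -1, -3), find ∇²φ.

∂²φ/∂x² = 0
∂²φ/∂y² = -10
∂²φ/∂z² = 0
∇²φ = -10
At (1, -1, -3): -10.

-10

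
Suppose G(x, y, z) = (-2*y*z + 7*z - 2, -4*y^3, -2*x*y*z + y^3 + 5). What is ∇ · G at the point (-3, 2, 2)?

-36

∂G₁/∂x = 0
∂G₂/∂y = -12*y^2
∂G₃/∂z = -2*x*y
∇·G = -2*x*y - 12*y^2
At (-3, 2, 2): -36.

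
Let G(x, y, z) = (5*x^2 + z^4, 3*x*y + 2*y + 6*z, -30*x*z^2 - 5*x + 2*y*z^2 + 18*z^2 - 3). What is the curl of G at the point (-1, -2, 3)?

(12, 383, -6)

(∇×G)₁ = ∂G₃/∂y − ∂G₂/∂z = 2*z^2 - 6
(∇×G)₂ = ∂G₁/∂z − ∂G₃/∂x = 4*z^3 + 30*z^2 + 5
(∇×G)₃ = ∂G₂/∂x − ∂G₁/∂y = 3*y
∇×G = (2*z^2 - 6, 4*z^3 + 30*z^2 + 5, 3*y)
At (-1, -2, 3): (12, 383, -6).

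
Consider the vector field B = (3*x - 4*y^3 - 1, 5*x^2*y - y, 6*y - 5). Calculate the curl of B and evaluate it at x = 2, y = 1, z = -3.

(∇×B)₁ = ∂B₃/∂y − ∂B₂/∂z = 6
(∇×B)₂ = ∂B₁/∂z − ∂B₃/∂x = 0
(∇×B)₃ = ∂B₂/∂x − ∂B₁/∂y = 10*x*y + 12*y^2
∇×B = (6, 0, 10*x*y + 12*y^2)
At (2, 1, -3): (6, 0, 32).

(6, 0, 32)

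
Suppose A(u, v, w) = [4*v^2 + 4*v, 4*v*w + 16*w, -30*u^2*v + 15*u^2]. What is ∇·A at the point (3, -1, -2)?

-8

∂A₁/∂u = 0
∂A₂/∂v = 4*w
∂A₃/∂w = 0
∇·A = 4*w
At (3, -1, -2): -8.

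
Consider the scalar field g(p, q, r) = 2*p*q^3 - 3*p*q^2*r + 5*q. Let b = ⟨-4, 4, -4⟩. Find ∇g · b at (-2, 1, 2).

60

∂g/∂p = 2*q^3 - 3*q^2*r
∂g/∂q = 6*p*q^2 - 6*p*q*r + 5
∂g/∂r = -3*p*q^2
∇g at (-2, 1, 2) = (-4, 17, 6)
∇g · b = (-4)(-4) + (17)(4) + (6)(-4) = 60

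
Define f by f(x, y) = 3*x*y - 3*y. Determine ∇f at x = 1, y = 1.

∂f/∂x = 3*y
∂f/∂y = 3*x - 3
∇f = (3*y, 3*x - 3)
At (1, 1): (3, 0).

(3, 0)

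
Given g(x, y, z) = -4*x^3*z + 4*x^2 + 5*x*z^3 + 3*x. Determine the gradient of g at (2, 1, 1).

∂g/∂x = -12*x^2*z + 8*x + 5*z^3 + 3
∂g/∂y = 0
∂g/∂z = -4*x^3 + 15*x*z^2
∇g = (-12*x^2*z + 8*x + 5*z^3 + 3, 0, -4*x^3 + 15*x*z^2)
At (2, 1, 1): (-24, 0, -2).

(-24, 0, -2)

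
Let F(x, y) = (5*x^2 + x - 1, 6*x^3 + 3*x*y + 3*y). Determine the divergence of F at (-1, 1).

-9

∂F₁/∂x = 10*x + 1
∂F₂/∂y = 3*x + 3
∇·F = 13*x + 4
At (-1, 1): -9.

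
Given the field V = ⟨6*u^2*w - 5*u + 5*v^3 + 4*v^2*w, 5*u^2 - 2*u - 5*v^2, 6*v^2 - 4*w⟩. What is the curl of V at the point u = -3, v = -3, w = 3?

(∇×V)₁ = ∂V₃/∂v − ∂V₂/∂w = 12*v
(∇×V)₂ = ∂V₁/∂w − ∂V₃/∂u = 6*u^2 + 4*v^2
(∇×V)₃ = ∂V₂/∂u − ∂V₁/∂v = 10*u - 15*v^2 - 8*v*w - 2
∇×V = (12*v, 6*u^2 + 4*v^2, 10*u - 15*v^2 - 8*v*w - 2)
At (-3, -3, 3): (-36, 90, -95).

(-36, 90, -95)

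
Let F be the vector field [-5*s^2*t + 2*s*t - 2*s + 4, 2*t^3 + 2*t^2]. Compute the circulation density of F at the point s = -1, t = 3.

∂F₂/∂s = 0
∂F₁/∂t = -5*s^2 + 2*s
Scalar curl = 5*s^2 - 2*s
At (-1, 3): 7.

7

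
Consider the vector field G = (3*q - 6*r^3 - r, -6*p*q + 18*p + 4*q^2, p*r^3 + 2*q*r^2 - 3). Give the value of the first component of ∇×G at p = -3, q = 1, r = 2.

(∇×G)_1 = ∂G₃/∂q − ∂G₂/∂r
= 2*r^2 − (0)
= 2*r^2
At (-3, 1, 2): 8.

8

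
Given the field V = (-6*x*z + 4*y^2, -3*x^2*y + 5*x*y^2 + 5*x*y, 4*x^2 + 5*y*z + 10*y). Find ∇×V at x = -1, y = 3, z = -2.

(∇×V)₁ = ∂V₃/∂y − ∂V₂/∂z = 5*z + 10
(∇×V)₂ = ∂V₁/∂z − ∂V₃/∂x = -14*x
(∇×V)₃ = ∂V₂/∂x − ∂V₁/∂y = -6*x*y + 5*y^2 - 3*y
∇×V = (5*z + 10, -14*x, -6*x*y + 5*y^2 - 3*y)
At (-1, 3, -2): (0, 14, 54).

(0, 14, 54)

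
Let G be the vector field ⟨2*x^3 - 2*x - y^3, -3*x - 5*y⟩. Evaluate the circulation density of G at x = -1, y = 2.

9

∂G₂/∂x = -3
∂G₁/∂y = -3*y^2
Scalar curl = 3*y^2 - 3
At (-1, 2): 9.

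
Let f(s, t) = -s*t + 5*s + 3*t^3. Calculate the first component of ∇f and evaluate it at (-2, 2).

(∇f)_1 = ∂f/∂s = -t + 5
At (-2, 2): 3.

3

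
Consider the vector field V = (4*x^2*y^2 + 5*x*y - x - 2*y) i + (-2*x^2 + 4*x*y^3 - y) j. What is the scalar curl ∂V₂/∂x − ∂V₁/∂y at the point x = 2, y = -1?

∂V₂/∂x = -4*x + 4*y^3
∂V₁/∂y = 8*x^2*y + 5*x - 2
Scalar curl = -8*x^2*y - 9*x + 4*y^3 + 2
At (2, -1): 12.

12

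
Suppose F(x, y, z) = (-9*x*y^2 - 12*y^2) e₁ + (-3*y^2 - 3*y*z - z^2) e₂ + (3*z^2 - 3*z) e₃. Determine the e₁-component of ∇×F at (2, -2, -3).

(∇×F)_1 = ∂F₃/∂y − ∂F₂/∂z
= 0 − (-3*y - 2*z)
= 3*y + 2*z
At (2, -2, -3): -12.

-12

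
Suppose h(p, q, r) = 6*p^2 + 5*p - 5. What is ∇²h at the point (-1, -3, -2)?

∂²h/∂p² = 12
∂²h/∂q² = 0
∂²h/∂r² = 0
∇²h = 12
At (-1, -3, -2): 12.

12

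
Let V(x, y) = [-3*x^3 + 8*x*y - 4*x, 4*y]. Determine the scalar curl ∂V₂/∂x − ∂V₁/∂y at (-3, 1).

∂V₂/∂x = 0
∂V₁/∂y = 8*x
Scalar curl = -8*x
At (-3, 1): 24.

24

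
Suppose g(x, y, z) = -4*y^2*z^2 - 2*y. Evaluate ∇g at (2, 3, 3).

∂g/∂x = 0
∂g/∂y = -8*y*z^2 - 2
∂g/∂z = -8*y^2*z
∇g = (0, -8*y*z^2 - 2, -8*y^2*z)
At (2, 3, 3): (0, -218, -216).

(0, -218, -216)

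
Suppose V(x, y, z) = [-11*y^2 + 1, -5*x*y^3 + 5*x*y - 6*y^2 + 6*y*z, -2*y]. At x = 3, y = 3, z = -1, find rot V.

(-20, 0, -54)

(∇×V)₁ = ∂V₃/∂y − ∂V₂/∂z = -6*y - 2
(∇×V)₂ = ∂V₁/∂z − ∂V₃/∂x = 0
(∇×V)₃ = ∂V₂/∂x − ∂V₁/∂y = -5*y^3 + 27*y
∇×V = (-6*y - 2, 0, -5*y^3 + 27*y)
At (3, 3, -1): (-20, 0, -54).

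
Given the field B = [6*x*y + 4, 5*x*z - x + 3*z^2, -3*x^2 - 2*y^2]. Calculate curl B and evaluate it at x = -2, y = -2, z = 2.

(∇×B)₁ = ∂B₃/∂y − ∂B₂/∂z = -5*x - 4*y - 6*z
(∇×B)₂ = ∂B₁/∂z − ∂B₃/∂x = 6*x
(∇×B)₃ = ∂B₂/∂x − ∂B₁/∂y = -6*x + 5*z - 1
∇×B = (-5*x - 4*y - 6*z, 6*x, -6*x + 5*z - 1)
At (-2, -2, 2): (6, -12, 21).

(6, -12, 21)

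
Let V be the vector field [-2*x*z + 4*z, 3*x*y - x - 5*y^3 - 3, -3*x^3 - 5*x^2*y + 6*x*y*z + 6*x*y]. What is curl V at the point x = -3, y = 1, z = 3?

(-117, 37, 2)

(∇×V)₁ = ∂V₃/∂y − ∂V₂/∂z = -5*x^2 + 6*x*z + 6*x
(∇×V)₂ = ∂V₁/∂z − ∂V₃/∂x = 9*x^2 + 10*x*y - 2*x - 6*y*z - 6*y + 4
(∇×V)₃ = ∂V₂/∂x − ∂V₁/∂y = 3*y - 1
∇×V = (-5*x^2 + 6*x*z + 6*x, 9*x^2 + 10*x*y - 2*x - 6*y*z - 6*y + 4, 3*y - 1)
At (-3, 1, 3): (-117, 37, 2).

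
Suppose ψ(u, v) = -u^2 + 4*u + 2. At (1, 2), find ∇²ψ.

-2

∂²ψ/∂u² = -2
∂²ψ/∂v² = 0
∇²ψ = -2
At (1, 2): -2.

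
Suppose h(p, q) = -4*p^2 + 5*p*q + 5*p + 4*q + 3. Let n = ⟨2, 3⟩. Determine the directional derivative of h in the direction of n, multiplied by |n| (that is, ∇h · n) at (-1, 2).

43

∂h/∂p = -8*p + 5*q + 5
∂h/∂q = 5*p + 4
∇h at (-1, 2) = (23, -1)
∇h · n = (23)(2) + (-1)(3) = 43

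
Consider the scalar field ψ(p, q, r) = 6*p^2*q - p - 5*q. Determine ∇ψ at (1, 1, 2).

(11, 1, 0)

∂ψ/∂p = 12*p*q - 1
∂ψ/∂q = 6*p^2 - 5
∂ψ/∂r = 0
∇ψ = (12*p*q - 1, 6*p^2 - 5, 0)
At (1, 1, 2): (11, 1, 0).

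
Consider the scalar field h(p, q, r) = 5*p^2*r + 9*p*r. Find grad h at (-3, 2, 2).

∂h/∂p = 10*p*r + 9*r
∂h/∂q = 0
∂h/∂r = 5*p^2 + 9*p
∇h = (10*p*r + 9*r, 0, 5*p^2 + 9*p)
At (-3, 2, 2): (-42, 0, 18).

(-42, 0, 18)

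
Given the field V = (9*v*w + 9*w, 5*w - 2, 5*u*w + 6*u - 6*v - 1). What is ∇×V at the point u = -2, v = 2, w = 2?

(-11, 11, -18)

(∇×V)₁ = ∂V₃/∂v − ∂V₂/∂w = -11
(∇×V)₂ = ∂V₁/∂w − ∂V₃/∂u = 9*v - 5*w + 3
(∇×V)₃ = ∂V₂/∂u − ∂V₁/∂v = -9*w
∇×V = (-11, 9*v - 5*w + 3, -9*w)
At (-2, 2, 2): (-11, 11, -18).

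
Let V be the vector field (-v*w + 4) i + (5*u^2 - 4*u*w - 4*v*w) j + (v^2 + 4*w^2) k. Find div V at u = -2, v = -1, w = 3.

12

∂V₁/∂u = 0
∂V₂/∂v = -4*w
∂V₃/∂w = 8*w
∇·V = 4*w
At (-2, -1, 3): 12.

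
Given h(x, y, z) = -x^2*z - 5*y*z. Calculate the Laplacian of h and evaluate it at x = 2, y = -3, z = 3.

-6

∂²h/∂x² = -2*z
∂²h/∂y² = 0
∂²h/∂z² = 0
∇²h = -2*z
At (2, -3, 3): -6.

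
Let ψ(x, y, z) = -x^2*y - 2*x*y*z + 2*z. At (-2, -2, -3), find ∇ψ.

∂ψ/∂x = -2*x*y - 2*y*z
∂ψ/∂y = -x^2 - 2*x*z
∂ψ/∂z = -2*x*y + 2
∇ψ = (-2*x*y - 2*y*z, -x^2 - 2*x*z, -2*x*y + 2)
At (-2, -2, -3): (-20, -16, -6).

(-20, -16, -6)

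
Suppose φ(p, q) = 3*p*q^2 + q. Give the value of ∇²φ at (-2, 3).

∂²φ/∂p² = 0
∂²φ/∂q² = 6*p
∇²φ = 6*p
At (-2, 3): -12.

-12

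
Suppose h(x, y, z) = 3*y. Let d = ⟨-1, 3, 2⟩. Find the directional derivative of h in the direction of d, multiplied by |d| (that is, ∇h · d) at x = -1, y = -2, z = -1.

9

∂h/∂x = 0
∂h/∂y = 3
∂h/∂z = 0
∇h at (-1, -2, -1) = (0, 3, 0)
∇h · d = (0)(-1) + (3)(3) + (0)(2) = 9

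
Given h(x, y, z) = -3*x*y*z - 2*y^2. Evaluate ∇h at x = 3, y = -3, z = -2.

(-18, 30, 27)

∂h/∂x = -3*y*z
∂h/∂y = -3*x*z - 4*y
∂h/∂z = -3*x*y
∇h = (-3*y*z, -3*x*z - 4*y, -3*x*y)
At (3, -3, -2): (-18, 30, 27).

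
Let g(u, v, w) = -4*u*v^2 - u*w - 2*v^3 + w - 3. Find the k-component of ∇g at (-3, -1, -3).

(∇g)_3 = ∂g/∂w = -u + 1
At (-3, -1, -3): 4.

4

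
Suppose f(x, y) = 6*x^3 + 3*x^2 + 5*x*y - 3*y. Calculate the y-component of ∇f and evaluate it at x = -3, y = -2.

(∇f)_2 = ∂f/∂y = 5*x - 3
At (-3, -2): -18.

-18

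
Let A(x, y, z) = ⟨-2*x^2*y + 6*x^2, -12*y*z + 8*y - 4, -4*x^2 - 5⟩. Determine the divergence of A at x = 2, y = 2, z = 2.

∂A₁/∂x = -4*x*y + 12*x
∂A₂/∂y = -12*z + 8
∂A₃/∂z = 0
∇·A = -4*x*y + 12*x - 12*z + 8
At (2, 2, 2): -8.

-8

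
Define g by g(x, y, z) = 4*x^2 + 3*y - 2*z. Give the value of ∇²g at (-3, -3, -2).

8

∂²g/∂x² = 8
∂²g/∂y² = 0
∂²g/∂z² = 0
∇²g = 8
At (-3, -3, -2): 8.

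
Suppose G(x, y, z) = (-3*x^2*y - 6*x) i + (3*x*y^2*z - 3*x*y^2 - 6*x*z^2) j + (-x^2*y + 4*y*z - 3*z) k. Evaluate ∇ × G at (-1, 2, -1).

(∇×G)₁ = ∂G₃/∂y − ∂G₂/∂z = -x^2 - 3*x*y^2 + 12*x*z + 4*z
(∇×G)₂ = ∂G₁/∂z − ∂G₃/∂x = 2*x*y
(∇×G)₃ = ∂G₂/∂x − ∂G₁/∂y = 3*x^2 + 3*y^2*z - 3*y^2 - 6*z^2
∇×G = (-x^2 - 3*x*y^2 + 12*x*z + 4*z, 2*x*y, 3*x^2 + 3*y^2*z - 3*y^2 - 6*z^2)
At (-1, 2, -1): (19, -4, -27).

(19, -4, -27)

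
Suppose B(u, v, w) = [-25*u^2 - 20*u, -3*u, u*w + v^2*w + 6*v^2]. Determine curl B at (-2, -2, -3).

(-12, 3, -3)

(∇×B)₁ = ∂B₃/∂v − ∂B₂/∂w = 2*v*w + 12*v
(∇×B)₂ = ∂B₁/∂w − ∂B₃/∂u = -w
(∇×B)₃ = ∂B₂/∂u − ∂B₁/∂v = -3
∇×B = (2*v*w + 12*v, -w, -3)
At (-2, -2, -3): (-12, 3, -3).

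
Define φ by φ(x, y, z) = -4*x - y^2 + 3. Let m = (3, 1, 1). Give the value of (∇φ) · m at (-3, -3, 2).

-6

∂φ/∂x = -4
∂φ/∂y = -2*y
∂φ/∂z = 0
∇φ at (-3, -3, 2) = (-4, 6, 0)
∇φ · m = (-4)(3) + (6)(1) + (0)(1) = -6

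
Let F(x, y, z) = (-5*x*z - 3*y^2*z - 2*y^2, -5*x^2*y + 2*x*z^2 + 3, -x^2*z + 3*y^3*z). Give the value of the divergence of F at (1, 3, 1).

70

∂F₁/∂x = -5*z
∂F₂/∂y = -5*x^2
∂F₃/∂z = -x^2 + 3*y^3
∇·F = -6*x^2 + 3*y^3 - 5*z
At (1, 3, 1): 70.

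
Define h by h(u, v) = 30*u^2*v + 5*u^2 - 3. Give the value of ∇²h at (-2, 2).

∂²h/∂u² = 10*(6*v + 1)
∂²h/∂v² = 0
∇²h = 60*v + 10
At (-2, 2): 130.

130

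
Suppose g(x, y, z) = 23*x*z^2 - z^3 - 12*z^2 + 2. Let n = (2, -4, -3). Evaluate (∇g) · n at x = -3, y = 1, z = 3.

∂g/∂x = 23*z^2
∂g/∂y = 0
∂g/∂z = 46*x*z - 3*z^2 - 24*z
∇g at (-3, 1, 3) = (207, 0, -513)
∇g · n = (207)(2) + (0)(-4) + (-513)(-3) = 1953

1953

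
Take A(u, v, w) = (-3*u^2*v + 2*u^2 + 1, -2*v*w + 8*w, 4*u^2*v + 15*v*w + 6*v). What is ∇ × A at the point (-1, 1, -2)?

(-26, 8, 3)

(∇×A)₁ = ∂A₃/∂v − ∂A₂/∂w = 4*u^2 + 2*v + 15*w - 2
(∇×A)₂ = ∂A₁/∂w − ∂A₃/∂u = -8*u*v
(∇×A)₃ = ∂A₂/∂u − ∂A₁/∂v = 3*u^2
∇×A = (4*u^2 + 2*v + 15*w - 2, -8*u*v, 3*u^2)
At (-1, 1, -2): (-26, 8, 3).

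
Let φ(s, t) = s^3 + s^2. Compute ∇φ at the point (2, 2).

∂φ/∂s = 3*s^2 + 2*s
∂φ/∂t = 0
∇φ = (3*s^2 + 2*s, 0)
At (2, 2): (16, 0).

(16, 0)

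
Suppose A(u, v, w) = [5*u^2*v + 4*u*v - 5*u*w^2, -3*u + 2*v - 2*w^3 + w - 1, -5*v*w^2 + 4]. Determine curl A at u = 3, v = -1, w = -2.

(∇×A)₁ = ∂A₃/∂v − ∂A₂/∂w = w^2 - 1
(∇×A)₂ = ∂A₁/∂w − ∂A₃/∂u = -10*u*w
(∇×A)₃ = ∂A₂/∂u − ∂A₁/∂v = -5*u^2 - 4*u - 3
∇×A = (w^2 - 1, -10*u*w, -5*u^2 - 4*u - 3)
At (3, -1, -2): (3, 60, -60).

(3, 60, -60)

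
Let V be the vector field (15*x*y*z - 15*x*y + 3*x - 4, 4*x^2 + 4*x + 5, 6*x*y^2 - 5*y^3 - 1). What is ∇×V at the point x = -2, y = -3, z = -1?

(-63, 36, -72)

(∇×V)₁ = ∂V₃/∂y − ∂V₂/∂z = 12*x*y - 15*y^2
(∇×V)₂ = ∂V₁/∂z − ∂V₃/∂x = 15*x*y - 6*y^2
(∇×V)₃ = ∂V₂/∂x − ∂V₁/∂y = -15*x*z + 23*x + 4
∇×V = (12*x*y - 15*y^2, 15*x*y - 6*y^2, -15*x*z + 23*x + 4)
At (-2, -3, -1): (-63, 36, -72).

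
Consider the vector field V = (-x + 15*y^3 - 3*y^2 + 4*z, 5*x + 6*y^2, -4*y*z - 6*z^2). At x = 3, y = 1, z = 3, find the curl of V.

(∇×V)₁ = ∂V₃/∂y − ∂V₂/∂z = -4*z
(∇×V)₂ = ∂V₁/∂z − ∂V₃/∂x = 4
(∇×V)₃ = ∂V₂/∂x − ∂V₁/∂y = -45*y^2 + 6*y + 5
∇×V = (-4*z, 4, -45*y^2 + 6*y + 5)
At (3, 1, 3): (-12, 4, -34).

(-12, 4, -34)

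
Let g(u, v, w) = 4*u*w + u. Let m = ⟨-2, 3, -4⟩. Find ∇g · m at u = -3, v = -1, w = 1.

38

∂g/∂u = 4*w + 1
∂g/∂v = 0
∂g/∂w = 4*u
∇g at (-3, -1, 1) = (5, 0, -12)
∇g · m = (5)(-2) + (0)(3) + (-12)(-4) = 38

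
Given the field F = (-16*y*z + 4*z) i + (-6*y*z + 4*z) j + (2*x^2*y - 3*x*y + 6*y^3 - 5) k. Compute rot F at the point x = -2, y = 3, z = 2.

(190, -11, 32)

(∇×F)₁ = ∂F₃/∂y − ∂F₂/∂z = 2*x^2 - 3*x + 18*y^2 + 6*y - 4
(∇×F)₂ = ∂F₁/∂z − ∂F₃/∂x = -4*x*y - 13*y + 4
(∇×F)₃ = ∂F₂/∂x − ∂F₁/∂y = 16*z
∇×F = (2*x^2 - 3*x + 18*y^2 + 6*y - 4, -4*x*y - 13*y + 4, 16*z)
At (-2, 3, 2): (190, -11, 32).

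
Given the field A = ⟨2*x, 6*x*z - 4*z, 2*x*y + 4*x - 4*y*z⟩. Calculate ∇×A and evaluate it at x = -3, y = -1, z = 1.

(∇×A)₁ = ∂A₃/∂y − ∂A₂/∂z = -4*x - 4*z + 4
(∇×A)₂ = ∂A₁/∂z − ∂A₃/∂x = -2*y - 4
(∇×A)₃ = ∂A₂/∂x − ∂A₁/∂y = 6*z
∇×A = (-4*x - 4*z + 4, -2*y - 4, 6*z)
At (-3, -1, 1): (12, -2, 6).

(12, -2, 6)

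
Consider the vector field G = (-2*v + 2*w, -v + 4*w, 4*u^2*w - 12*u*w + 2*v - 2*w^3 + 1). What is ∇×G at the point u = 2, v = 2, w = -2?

(-2, 10, 2)

(∇×G)₁ = ∂G₃/∂v − ∂G₂/∂w = -2
(∇×G)₂ = ∂G₁/∂w − ∂G₃/∂u = -8*u*w + 12*w + 2
(∇×G)₃ = ∂G₂/∂u − ∂G₁/∂v = 2
∇×G = (-2, -8*u*w + 12*w + 2, 2)
At (2, 2, -2): (-2, 10, 2).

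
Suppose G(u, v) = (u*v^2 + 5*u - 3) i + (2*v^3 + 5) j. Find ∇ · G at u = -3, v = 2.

∂G₁/∂u = v^2 + 5
∂G₂/∂v = 6*v^2
∇·G = 7*v^2 + 5
At (-3, 2): 33.

33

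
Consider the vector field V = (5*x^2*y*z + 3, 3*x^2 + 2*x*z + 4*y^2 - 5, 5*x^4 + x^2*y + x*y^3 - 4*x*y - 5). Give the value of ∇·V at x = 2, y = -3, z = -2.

96

∂V₁/∂x = 10*x*y*z
∂V₂/∂y = 8*y
∂V₃/∂z = 0
∇·V = 10*x*y*z + 8*y
At (2, -3, -2): 96.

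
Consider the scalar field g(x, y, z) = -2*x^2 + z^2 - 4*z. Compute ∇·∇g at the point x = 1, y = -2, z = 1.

-2

∂²g/∂x² = -4
∂²g/∂y² = 0
∂²g/∂z² = 2
∇²g = -2
At (1, -2, 1): -2.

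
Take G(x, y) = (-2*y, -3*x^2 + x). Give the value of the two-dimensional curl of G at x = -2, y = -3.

∂G₂/∂x = -6*x + 1
∂G₁/∂y = -2
Scalar curl = -6*x + 3
At (-2, -3): 15.

15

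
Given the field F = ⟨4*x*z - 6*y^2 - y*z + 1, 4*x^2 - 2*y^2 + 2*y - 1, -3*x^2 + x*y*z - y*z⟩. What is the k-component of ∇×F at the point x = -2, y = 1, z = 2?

-2

(∇×F)_3 = ∂F₂/∂x − ∂F₁/∂y
= 8*x − (-12*y - z)
= 8*x + 12*y + z
At (-2, 1, 2): -2.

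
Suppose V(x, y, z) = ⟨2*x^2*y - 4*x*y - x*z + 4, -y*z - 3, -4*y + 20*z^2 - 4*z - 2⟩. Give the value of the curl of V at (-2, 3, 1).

(-1, 2, -16)

(∇×V)₁ = ∂V₃/∂y − ∂V₂/∂z = y - 4
(∇×V)₂ = ∂V₁/∂z − ∂V₃/∂x = -x
(∇×V)₃ = ∂V₂/∂x − ∂V₁/∂y = -2*x^2 + 4*x
∇×V = (y - 4, -x, -2*x^2 + 4*x)
At (-2, 3, 1): (-1, 2, -16).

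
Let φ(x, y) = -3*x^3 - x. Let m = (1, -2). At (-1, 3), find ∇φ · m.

-10

∂φ/∂x = -9*x^2 - 1
∂φ/∂y = 0
∇φ at (-1, 3) = (-10, 0)
∇φ · m = (-10)(1) + (0)(-2) = -10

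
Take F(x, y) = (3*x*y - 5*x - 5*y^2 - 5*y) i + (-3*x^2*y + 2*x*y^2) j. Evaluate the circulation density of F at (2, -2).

∂F₂/∂x = -6*x*y + 2*y^2
∂F₁/∂y = 3*x - 10*y - 5
Scalar curl = -6*x*y - 3*x + 2*y^2 + 10*y + 5
At (2, -2): 11.

11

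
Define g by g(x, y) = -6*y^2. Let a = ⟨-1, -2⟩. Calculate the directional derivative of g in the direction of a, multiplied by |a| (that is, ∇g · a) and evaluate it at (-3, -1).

-24

∂g/∂x = 0
∂g/∂y = -12*y
∇g at (-3, -1) = (0, 12)
∇g · a = (0)(-1) + (12)(-2) = -24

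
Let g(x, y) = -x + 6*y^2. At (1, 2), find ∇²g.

12

∂²g/∂x² = 0
∂²g/∂y² = 12
∇²g = 12
At (1, 2): 12.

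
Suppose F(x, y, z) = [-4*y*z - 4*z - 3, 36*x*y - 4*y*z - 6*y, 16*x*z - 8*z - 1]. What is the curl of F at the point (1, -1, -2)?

(-4, 32, -44)

(∇×F)₁ = ∂F₃/∂y − ∂F₂/∂z = 4*y
(∇×F)₂ = ∂F₁/∂z − ∂F₃/∂x = -4*y - 16*z - 4
(∇×F)₃ = ∂F₂/∂x − ∂F₁/∂y = 36*y + 4*z
∇×F = (4*y, -4*y - 16*z - 4, 36*y + 4*z)
At (1, -1, -2): (-4, 32, -44).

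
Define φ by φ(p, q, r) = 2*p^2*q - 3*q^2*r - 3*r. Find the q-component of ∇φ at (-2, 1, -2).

20

(∇φ)_2 = ∂φ/∂q = 2*p^2 - 6*q*r
At (-2, 1, -2): 20.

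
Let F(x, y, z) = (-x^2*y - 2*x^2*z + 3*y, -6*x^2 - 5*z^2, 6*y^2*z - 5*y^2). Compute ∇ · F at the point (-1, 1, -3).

-4

∂F₁/∂x = -2*x*y - 4*x*z
∂F₂/∂y = 0
∂F₃/∂z = 6*y^2
∇·F = -2*x*y - 4*x*z + 6*y^2
At (-1, 1, -3): -4.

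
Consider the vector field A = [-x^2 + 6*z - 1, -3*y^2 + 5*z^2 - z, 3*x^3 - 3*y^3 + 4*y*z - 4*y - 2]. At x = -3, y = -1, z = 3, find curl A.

(-30, -75, 0)

(∇×A)₁ = ∂A₃/∂y − ∂A₂/∂z = -9*y^2 - 6*z - 3
(∇×A)₂ = ∂A₁/∂z − ∂A₃/∂x = -9*x^2 + 6
(∇×A)₃ = ∂A₂/∂x − ∂A₁/∂y = 0
∇×A = (-9*y^2 - 6*z - 3, -9*x^2 + 6, 0)
At (-3, -1, 3): (-30, -75, 0).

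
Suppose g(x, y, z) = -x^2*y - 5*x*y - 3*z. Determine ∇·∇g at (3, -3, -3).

∂²g/∂x² = -2*y
∂²g/∂y² = 0
∂²g/∂z² = 0
∇²g = -2*y
At (3, -3, -3): 6.

6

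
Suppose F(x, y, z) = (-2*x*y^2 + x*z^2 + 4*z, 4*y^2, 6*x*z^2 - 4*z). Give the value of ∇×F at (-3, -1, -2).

(∇×F)₁ = ∂F₃/∂y − ∂F₂/∂z = 0
(∇×F)₂ = ∂F₁/∂z − ∂F₃/∂x = 2*x*z - 6*z^2 + 4
(∇×F)₃ = ∂F₂/∂x − ∂F₁/∂y = 4*x*y
∇×F = (0, 2*x*z - 6*z^2 + 4, 4*x*y)
At (-3, -1, -2): (0, -8, 12).

(0, -8, 12)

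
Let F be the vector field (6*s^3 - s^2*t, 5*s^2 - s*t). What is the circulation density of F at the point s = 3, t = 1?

∂F₂/∂s = 10*s - t
∂F₁/∂t = -s^2
Scalar curl = s^2 + 10*s - t
At (3, 1): 38.

38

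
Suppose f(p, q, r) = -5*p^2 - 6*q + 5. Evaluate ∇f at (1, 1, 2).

∂f/∂p = -10*p
∂f/∂q = -6
∂f/∂r = 0
∇f = (-10*p, -6, 0)
At (1, 1, 2): (-10, -6, 0).

(-10, -6, 0)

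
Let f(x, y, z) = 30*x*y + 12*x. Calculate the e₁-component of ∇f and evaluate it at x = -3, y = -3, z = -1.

-78

(∇f)_1 = ∂f/∂x = 30*y + 12
At (-3, -3, -1): -78.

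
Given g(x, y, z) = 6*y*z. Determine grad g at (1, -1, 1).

(0, 6, -6)

∂g/∂x = 0
∂g/∂y = 6*z
∂g/∂z = 6*y
∇g = (0, 6*z, 6*y)
At (1, -1, 1): (0, 6, -6).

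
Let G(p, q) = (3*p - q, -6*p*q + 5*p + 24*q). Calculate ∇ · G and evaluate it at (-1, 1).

∂G₁/∂p = 3
∂G₂/∂q = -6*p + 24
∇·G = -6*p + 27
At (-1, 1): 33.

33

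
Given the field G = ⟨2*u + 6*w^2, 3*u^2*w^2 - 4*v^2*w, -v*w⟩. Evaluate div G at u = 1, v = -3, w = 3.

∂G₁/∂u = 2
∂G₂/∂v = -8*v*w
∂G₃/∂w = -v
∇·G = -8*v*w - v + 2
At (1, -3, 3): 77.

77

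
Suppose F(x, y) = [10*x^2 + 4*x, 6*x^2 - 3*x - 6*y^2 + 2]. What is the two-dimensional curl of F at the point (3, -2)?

∂F₂/∂x = 12*x - 3
∂F₁/∂y = 0
Scalar curl = 12*x - 3
At (3, -2): 33.

33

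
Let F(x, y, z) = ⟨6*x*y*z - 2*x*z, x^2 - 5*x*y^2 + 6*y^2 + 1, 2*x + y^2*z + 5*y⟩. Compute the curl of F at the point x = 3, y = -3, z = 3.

(-13, -62, -93)

(∇×F)₁ = ∂F₃/∂y − ∂F₂/∂z = 2*y*z + 5
(∇×F)₂ = ∂F₁/∂z − ∂F₃/∂x = 6*x*y - 2*x - 2
(∇×F)₃ = ∂F₂/∂x − ∂F₁/∂y = -6*x*z + 2*x - 5*y^2
∇×F = (2*y*z + 5, 6*x*y - 2*x - 2, -6*x*z + 2*x - 5*y^2)
At (3, -3, 3): (-13, -62, -93).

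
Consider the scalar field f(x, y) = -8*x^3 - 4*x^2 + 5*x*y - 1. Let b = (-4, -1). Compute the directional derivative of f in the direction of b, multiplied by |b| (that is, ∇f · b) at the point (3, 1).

∂f/∂x = -24*x^2 - 8*x + 5*y
∂f/∂y = 5*x
∇f at (3, 1) = (-235, 15)
∇f · b = (-235)(-4) + (15)(-1) = 925

925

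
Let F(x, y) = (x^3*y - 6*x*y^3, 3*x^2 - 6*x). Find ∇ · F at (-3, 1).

∂F₁/∂x = 3*x^2*y - 6*y^3
∂F₂/∂y = 0
∇·F = 3*x^2*y - 6*y^3
At (-3, 1): 21.

21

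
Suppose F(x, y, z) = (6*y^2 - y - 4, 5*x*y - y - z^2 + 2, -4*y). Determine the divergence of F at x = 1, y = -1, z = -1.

∂F₁/∂x = 0
∂F₂/∂y = 5*x - 1
∂F₃/∂z = 0
∇·F = 5*x - 1
At (1, -1, -1): 4.

4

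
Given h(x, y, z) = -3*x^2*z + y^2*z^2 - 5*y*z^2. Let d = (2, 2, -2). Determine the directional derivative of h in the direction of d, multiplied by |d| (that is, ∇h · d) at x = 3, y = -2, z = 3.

-384

∂h/∂x = -6*x*z
∂h/∂y = 2*y*z^2 - 5*z^2
∂h/∂z = -3*x^2 + 2*y^2*z - 10*y*z
∇h at (3, -2, 3) = (-54, -81, 57)
∇h · d = (-54)(2) + (-81)(2) + (57)(-2) = -384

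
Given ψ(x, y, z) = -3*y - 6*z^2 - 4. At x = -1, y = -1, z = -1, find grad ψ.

∂ψ/∂x = 0
∂ψ/∂y = -3
∂ψ/∂z = -12*z
∇ψ = (0, -3, -12*z)
At (-1, -1, -1): (0, -3, 12).

(0, -3, 12)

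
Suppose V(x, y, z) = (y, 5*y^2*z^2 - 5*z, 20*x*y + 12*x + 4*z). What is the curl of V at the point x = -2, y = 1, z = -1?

(∇×V)₁ = ∂V₃/∂y − ∂V₂/∂z = 20*x - 10*y^2*z + 5
(∇×V)₂ = ∂V₁/∂z − ∂V₃/∂x = -20*y - 12
(∇×V)₃ = ∂V₂/∂x − ∂V₁/∂y = -1
∇×V = (20*x - 10*y^2*z + 5, -20*y - 12, -1)
At (-2, 1, -1): (-25, -32, -1).

(-25, -32, -1)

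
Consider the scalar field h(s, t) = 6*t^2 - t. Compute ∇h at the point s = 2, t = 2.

(0, 23)

∂h/∂s = 0
∂h/∂t = 12*t - 1
∇h = (0, 12*t - 1)
At (2, 2): (0, 23).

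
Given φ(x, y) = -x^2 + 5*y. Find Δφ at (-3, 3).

-2

∂²φ/∂x² = -2
∂²φ/∂y² = 0
∇²φ = -2
At (-3, 3): -2.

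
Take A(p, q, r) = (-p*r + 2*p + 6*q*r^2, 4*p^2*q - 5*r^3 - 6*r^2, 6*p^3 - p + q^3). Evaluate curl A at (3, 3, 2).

(∇×A)₁ = ∂A₃/∂q − ∂A₂/∂r = 3*q^2 + 15*r^2 + 12*r
(∇×A)₂ = ∂A₁/∂r − ∂A₃/∂p = -18*p^2 - p + 12*q*r + 1
(∇×A)₃ = ∂A₂/∂p − ∂A₁/∂q = 8*p*q - 6*r^2
∇×A = (3*q^2 + 15*r^2 + 12*r, -18*p^2 - p + 12*q*r + 1, 8*p*q - 6*r^2)
At (3, 3, 2): (111, -92, 48).

(111, -92, 48)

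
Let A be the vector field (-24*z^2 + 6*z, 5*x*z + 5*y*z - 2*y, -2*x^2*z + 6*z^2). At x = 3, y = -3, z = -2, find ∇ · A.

∂A₁/∂x = 0
∂A₂/∂y = 5*z - 2
∂A₃/∂z = -2*x^2 + 12*z
∇·A = -2*x^2 + 17*z - 2
At (3, -3, -2): -54.

-54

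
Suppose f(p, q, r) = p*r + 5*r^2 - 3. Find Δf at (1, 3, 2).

∂²f/∂p² = 0
∂²f/∂q² = 0
∂²f/∂r² = 10
∇²f = 10
At (1, 3, 2): 10.

10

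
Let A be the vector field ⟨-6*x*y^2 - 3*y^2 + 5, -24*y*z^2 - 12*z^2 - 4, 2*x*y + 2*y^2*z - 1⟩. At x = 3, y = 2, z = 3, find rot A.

(390, -4, 84)

(∇×A)₁ = ∂A₃/∂y − ∂A₂/∂z = 2*x + 52*y*z + 24*z
(∇×A)₂ = ∂A₁/∂z − ∂A₃/∂x = -2*y
(∇×A)₃ = ∂A₂/∂x − ∂A₁/∂y = 12*x*y + 6*y
∇×A = (2*x + 52*y*z + 24*z, -2*y, 12*x*y + 6*y)
At (3, 2, 3): (390, -4, 84).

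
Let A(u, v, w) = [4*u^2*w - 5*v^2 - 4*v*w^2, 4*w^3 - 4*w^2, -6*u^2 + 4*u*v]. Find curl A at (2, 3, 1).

(∇×A)₁ = ∂A₃/∂v − ∂A₂/∂w = 4*u - 12*w^2 + 8*w
(∇×A)₂ = ∂A₁/∂w − ∂A₃/∂u = 4*u^2 + 12*u - 8*v*w - 4*v
(∇×A)₃ = ∂A₂/∂u − ∂A₁/∂v = 10*v + 4*w^2
∇×A = (4*u - 12*w^2 + 8*w, 4*u^2 + 12*u - 8*v*w - 4*v, 10*v + 4*w^2)
At (2, 3, 1): (4, 4, 34).

(4, 4, 34)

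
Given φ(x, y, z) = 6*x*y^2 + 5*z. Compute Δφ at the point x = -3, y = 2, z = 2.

-36

∂²φ/∂x² = 0
∂²φ/∂y² = 12*x
∂²φ/∂z² = 0
∇²φ = 12*x
At (-3, 2, 2): -36.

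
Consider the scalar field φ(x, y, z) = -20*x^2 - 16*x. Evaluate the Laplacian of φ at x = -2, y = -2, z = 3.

-40

∂²φ/∂x² = -40
∂²φ/∂y² = 0
∂²φ/∂z² = 0
∇²φ = -40
At (-2, -2, 3): -40.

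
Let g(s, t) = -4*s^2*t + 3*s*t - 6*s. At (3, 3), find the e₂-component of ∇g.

(∇g)_2 = ∂g/∂t = -4*s^2 + 3*s
At (3, 3): -27.

-27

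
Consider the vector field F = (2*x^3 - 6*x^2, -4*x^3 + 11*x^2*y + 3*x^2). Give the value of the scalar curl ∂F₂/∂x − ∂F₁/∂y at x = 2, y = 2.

∂F₂/∂x = -12*x^2 + 22*x*y + 6*x
∂F₁/∂y = 0
Scalar curl = -12*x^2 + 22*x*y + 6*x
At (2, 2): 52.

52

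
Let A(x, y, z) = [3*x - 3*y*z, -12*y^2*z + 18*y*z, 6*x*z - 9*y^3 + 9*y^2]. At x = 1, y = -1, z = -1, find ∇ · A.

∂A₁/∂x = 3
∂A₂/∂y = -24*y*z + 18*z
∂A₃/∂z = 6*x
∇·A = 6*x - 24*y*z + 18*z + 3
At (1, -1, -1): -33.

-33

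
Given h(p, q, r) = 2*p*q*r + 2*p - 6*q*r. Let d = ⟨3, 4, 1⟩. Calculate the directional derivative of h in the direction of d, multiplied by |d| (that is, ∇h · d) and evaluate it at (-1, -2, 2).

∂h/∂p = 2*q*r + 2
∂h/∂q = 2*p*r - 6*r
∂h/∂r = 2*p*q - 6*q
∇h at (-1, -2, 2) = (-6, -16, 16)
∇h · d = (-6)(3) + (-16)(4) + (16)(1) = -66

-66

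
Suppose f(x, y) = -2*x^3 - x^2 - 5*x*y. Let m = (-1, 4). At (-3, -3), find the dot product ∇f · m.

93

∂f/∂x = -6*x^2 - 2*x - 5*y
∂f/∂y = -5*x
∇f at (-3, -3) = (-33, 15)
∇f · m = (-33)(-1) + (15)(4) = 93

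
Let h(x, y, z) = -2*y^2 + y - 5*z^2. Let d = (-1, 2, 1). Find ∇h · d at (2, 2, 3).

-44

∂h/∂x = 0
∂h/∂y = -4*y + 1
∂h/∂z = -10*z
∇h at (2, 2, 3) = (0, -7, -30)
∇h · d = (0)(-1) + (-7)(2) + (-30)(1) = -44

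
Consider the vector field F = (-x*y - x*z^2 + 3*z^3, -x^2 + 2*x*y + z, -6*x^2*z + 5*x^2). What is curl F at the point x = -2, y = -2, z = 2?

(-1, 16, -2)

(∇×F)₁ = ∂F₃/∂y − ∂F₂/∂z = -1
(∇×F)₂ = ∂F₁/∂z − ∂F₃/∂x = 10*x*z - 10*x + 9*z^2
(∇×F)₃ = ∂F₂/∂x − ∂F₁/∂y = -x + 2*y
∇×F = (-1, 10*x*z - 10*x + 9*z^2, -x + 2*y)
At (-2, -2, 2): (-1, 16, -2).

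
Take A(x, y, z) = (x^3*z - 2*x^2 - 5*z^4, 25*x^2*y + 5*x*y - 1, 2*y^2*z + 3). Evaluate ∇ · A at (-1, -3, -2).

36

∂A₁/∂x = 3*x^2*z - 4*x
∂A₂/∂y = 25*x^2 + 5*x
∂A₃/∂z = 2*y^2
∇·A = 3*x^2*z + 25*x^2 + x + 2*y^2
At (-1, -3, -2): 36.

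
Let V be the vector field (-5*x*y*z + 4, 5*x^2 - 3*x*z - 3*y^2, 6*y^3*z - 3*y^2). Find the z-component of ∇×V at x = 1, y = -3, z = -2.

6

(∇×V)_3 = ∂V₂/∂x − ∂V₁/∂y
= 10*x - 3*z − (-5*x*z)
= 5*x*z + 10*x - 3*z
At (1, -3, -2): 6.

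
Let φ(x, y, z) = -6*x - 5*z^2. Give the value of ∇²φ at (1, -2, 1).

∂²φ/∂x² = 0
∂²φ/∂y² = 0
∂²φ/∂z² = -10
∇²φ = -10
At (1, -2, 1): -10.

-10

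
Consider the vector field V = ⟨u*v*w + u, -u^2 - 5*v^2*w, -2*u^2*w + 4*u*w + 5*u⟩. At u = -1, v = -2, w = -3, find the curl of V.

(20, 21, -1)

(∇×V)₁ = ∂V₃/∂v − ∂V₂/∂w = 5*v^2
(∇×V)₂ = ∂V₁/∂w − ∂V₃/∂u = u*v + 4*u*w - 4*w - 5
(∇×V)₃ = ∂V₂/∂u − ∂V₁/∂v = -u*w - 2*u
∇×V = (5*v^2, u*v + 4*u*w - 4*w - 5, -u*w - 2*u)
At (-1, -2, -3): (20, 21, -1).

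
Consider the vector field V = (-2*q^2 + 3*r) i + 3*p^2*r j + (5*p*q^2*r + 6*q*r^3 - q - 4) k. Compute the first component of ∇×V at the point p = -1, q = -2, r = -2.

-92

(∇×V)_1 = ∂V₃/∂q − ∂V₂/∂r
= 10*p*q*r + 6*r^3 - 1 − (3*p^2)
= -3*p^2 + 10*p*q*r + 6*r^3 - 1
At (-1, -2, -2): -92.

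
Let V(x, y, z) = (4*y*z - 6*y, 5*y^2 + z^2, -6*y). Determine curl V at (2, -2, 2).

(∇×V)₁ = ∂V₃/∂y − ∂V₂/∂z = -2*z - 6
(∇×V)₂ = ∂V₁/∂z − ∂V₃/∂x = 4*y
(∇×V)₃ = ∂V₂/∂x − ∂V₁/∂y = -4*z + 6
∇×V = (-2*z - 6, 4*y, -4*z + 6)
At (2, -2, 2): (-10, -8, -2).

(-10, -8, -2)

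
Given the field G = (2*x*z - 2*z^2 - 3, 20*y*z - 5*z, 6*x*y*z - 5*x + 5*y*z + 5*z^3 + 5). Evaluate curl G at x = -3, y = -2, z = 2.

(∇×G)₁ = ∂G₃/∂y − ∂G₂/∂z = 6*x*z - 20*y + 5*z + 5
(∇×G)₂ = ∂G₁/∂z − ∂G₃/∂x = 2*x - 6*y*z - 4*z + 5
(∇×G)₃ = ∂G₂/∂x − ∂G₁/∂y = 0
∇×G = (6*x*z - 20*y + 5*z + 5, 2*x - 6*y*z - 4*z + 5, 0)
At (-3, -2, 2): (19, 15, 0).

(19, 15, 0)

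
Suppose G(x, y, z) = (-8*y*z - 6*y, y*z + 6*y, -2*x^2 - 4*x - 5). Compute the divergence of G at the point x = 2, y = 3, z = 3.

∂G₁/∂x = 0
∂G₂/∂y = z + 6
∂G₃/∂z = 0
∇·G = z + 6
At (2, 3, 3): 9.

9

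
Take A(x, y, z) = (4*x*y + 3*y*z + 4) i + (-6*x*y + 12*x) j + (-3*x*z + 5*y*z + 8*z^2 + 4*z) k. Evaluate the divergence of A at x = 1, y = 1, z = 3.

52

∂A₁/∂x = 4*y
∂A₂/∂y = -6*x
∂A₃/∂z = -3*x + 5*y + 16*z + 4
∇·A = -9*x + 9*y + 16*z + 4
At (1, 1, 3): 52.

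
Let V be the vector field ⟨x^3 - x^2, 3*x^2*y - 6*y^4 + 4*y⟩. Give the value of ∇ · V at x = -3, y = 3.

∂V₁/∂x = 3*x^2 - 2*x
∂V₂/∂y = 3*x^2 - 24*y^3 + 4
∇·V = 6*x^2 - 2*x - 24*y^3 + 4
At (-3, 3): -584.

-584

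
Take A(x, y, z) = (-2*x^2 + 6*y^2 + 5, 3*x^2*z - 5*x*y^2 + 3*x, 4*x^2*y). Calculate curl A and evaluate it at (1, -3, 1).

(∇×A)₁ = ∂A₃/∂y − ∂A₂/∂z = x^2
(∇×A)₂ = ∂A₁/∂z − ∂A₃/∂x = -8*x*y
(∇×A)₃ = ∂A₂/∂x − ∂A₁/∂y = 6*x*z - 5*y^2 - 12*y + 3
∇×A = (x^2, -8*x*y, 6*x*z - 5*y^2 - 12*y + 3)
At (1, -3, 1): (1, 24, 0).

(1, 24, 0)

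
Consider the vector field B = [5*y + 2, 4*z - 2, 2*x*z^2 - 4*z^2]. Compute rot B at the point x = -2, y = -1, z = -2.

(∇×B)₁ = ∂B₃/∂y − ∂B₂/∂z = -4
(∇×B)₂ = ∂B₁/∂z − ∂B₃/∂x = -2*z^2
(∇×B)₃ = ∂B₂/∂x − ∂B₁/∂y = -5
∇×B = (-4, -2*z^2, -5)
At (-2, -1, -2): (-4, -8, -5).

(-4, -8, -5)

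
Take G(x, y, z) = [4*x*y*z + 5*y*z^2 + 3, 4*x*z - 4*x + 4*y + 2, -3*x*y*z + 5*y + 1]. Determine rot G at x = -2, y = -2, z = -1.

(7, 42, -21)

(∇×G)₁ = ∂G₃/∂y − ∂G₂/∂z = -3*x*z - 4*x + 5
(∇×G)₂ = ∂G₁/∂z − ∂G₃/∂x = 4*x*y + 13*y*z
(∇×G)₃ = ∂G₂/∂x − ∂G₁/∂y = -4*x*z - 5*z^2 + 4*z - 4
∇×G = (-3*x*z - 4*x + 5, 4*x*y + 13*y*z, -4*x*z - 5*z^2 + 4*z - 4)
At (-2, -2, -1): (7, 42, -21).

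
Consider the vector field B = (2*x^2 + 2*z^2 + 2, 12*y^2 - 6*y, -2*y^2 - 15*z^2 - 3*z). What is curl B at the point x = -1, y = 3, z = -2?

(∇×B)₁ = ∂B₃/∂y − ∂B₂/∂z = -4*y
(∇×B)₂ = ∂B₁/∂z − ∂B₃/∂x = 4*z
(∇×B)₃ = ∂B₂/∂x − ∂B₁/∂y = 0
∇×B = (-4*y, 4*z, 0)
At (-1, 3, -2): (-12, -8, 0).

(-12, -8, 0)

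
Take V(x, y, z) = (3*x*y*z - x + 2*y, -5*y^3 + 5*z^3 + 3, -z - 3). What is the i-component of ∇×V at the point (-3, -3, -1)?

(∇×V)_1 = ∂V₃/∂y − ∂V₂/∂z
= 0 − (15*z^2)
= -15*z^2
At (-3, -3, -1): -15.

-15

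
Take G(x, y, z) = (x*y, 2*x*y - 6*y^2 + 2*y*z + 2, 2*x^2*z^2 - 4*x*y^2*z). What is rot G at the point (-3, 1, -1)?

(-26, 8, 5)

(∇×G)₁ = ∂G₃/∂y − ∂G₂/∂z = -8*x*y*z - 2*y
(∇×G)₂ = ∂G₁/∂z − ∂G₃/∂x = -4*x*z^2 + 4*y^2*z
(∇×G)₃ = ∂G₂/∂x − ∂G₁/∂y = -x + 2*y
∇×G = (-8*x*y*z - 2*y, -4*x*z^2 + 4*y^2*z, -x + 2*y)
At (-3, 1, -1): (-26, 8, 5).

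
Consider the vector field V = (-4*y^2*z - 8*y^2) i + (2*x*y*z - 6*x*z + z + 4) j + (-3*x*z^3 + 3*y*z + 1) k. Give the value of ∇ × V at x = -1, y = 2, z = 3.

(6, 65, 74)

(∇×V)₁ = ∂V₃/∂y − ∂V₂/∂z = -2*x*y + 6*x + 3*z - 1
(∇×V)₂ = ∂V₁/∂z − ∂V₃/∂x = -4*y^2 + 3*z^3
(∇×V)₃ = ∂V₂/∂x − ∂V₁/∂y = 10*y*z + 16*y - 6*z
∇×V = (-2*x*y + 6*x + 3*z - 1, -4*y^2 + 3*z^3, 10*y*z + 16*y - 6*z)
At (-1, 2, 3): (6, 65, 74).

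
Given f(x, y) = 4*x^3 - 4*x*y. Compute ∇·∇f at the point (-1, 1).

∂²f/∂x² = 24*x
∂²f/∂y² = 0
∇²f = 24*x
At (-1, 1): -24.

-24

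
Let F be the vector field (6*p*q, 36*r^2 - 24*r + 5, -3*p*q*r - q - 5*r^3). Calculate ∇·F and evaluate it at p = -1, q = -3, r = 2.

∂F₁/∂p = 6*q
∂F₂/∂q = 0
∂F₃/∂r = -3*p*q - 15*r^2
∇·F = -3*p*q + 6*q - 15*r^2
At (-1, -3, 2): -87.

-87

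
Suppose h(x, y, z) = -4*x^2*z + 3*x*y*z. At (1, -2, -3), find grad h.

(42, -9, -10)

∂h/∂x = -8*x*z + 3*y*z
∂h/∂y = 3*x*z
∂h/∂z = -4*x^2 + 3*x*y
∇h = (-8*x*z + 3*y*z, 3*x*z, -4*x^2 + 3*x*y)
At (1, -2, -3): (42, -9, -10).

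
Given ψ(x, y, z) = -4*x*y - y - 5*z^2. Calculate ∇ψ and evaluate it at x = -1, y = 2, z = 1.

(-8, 3, -10)

∂ψ/∂x = -4*y
∂ψ/∂y = -4*x - 1
∂ψ/∂z = -10*z
∇ψ = (-4*y, -4*x - 1, -10*z)
At (-1, 2, 1): (-8, 3, -10).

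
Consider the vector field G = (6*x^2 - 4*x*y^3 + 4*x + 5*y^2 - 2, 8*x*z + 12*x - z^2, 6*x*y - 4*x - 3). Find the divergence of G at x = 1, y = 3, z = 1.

∂G₁/∂x = 12*x - 4*y^3 + 4
∂G₂/∂y = 0
∂G₃/∂z = 0
∇·G = 12*x - 4*y^3 + 4
At (1, 3, 1): -92.

-92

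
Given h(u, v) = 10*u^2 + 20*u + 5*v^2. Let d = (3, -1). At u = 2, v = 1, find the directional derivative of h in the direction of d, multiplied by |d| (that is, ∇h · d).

170

∂h/∂u = 20*u + 20
∂h/∂v = 10*v
∇h at (2, 1) = (60, 10)
∇h · d = (60)(3) + (10)(-1) = 170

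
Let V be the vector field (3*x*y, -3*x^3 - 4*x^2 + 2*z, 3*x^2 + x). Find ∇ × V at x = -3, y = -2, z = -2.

(∇×V)₁ = ∂V₃/∂y − ∂V₂/∂z = -2
(∇×V)₂ = ∂V₁/∂z − ∂V₃/∂x = -6*x - 1
(∇×V)₃ = ∂V₂/∂x − ∂V₁/∂y = -9*x^2 - 11*x
∇×V = (-2, -6*x - 1, -9*x^2 - 11*x)
At (-3, -2, -2): (-2, 17, -48).

(-2, 17, -48)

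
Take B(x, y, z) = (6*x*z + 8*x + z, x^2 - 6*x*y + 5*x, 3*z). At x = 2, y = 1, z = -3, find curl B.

(∇×B)₁ = ∂B₃/∂y − ∂B₂/∂z = 0
(∇×B)₂ = ∂B₁/∂z − ∂B₃/∂x = 6*x + 1
(∇×B)₃ = ∂B₂/∂x − ∂B₁/∂y = 2*x - 6*y + 5
∇×B = (0, 6*x + 1, 2*x - 6*y + 5)
At (2, 1, -3): (0, 13, 3).

(0, 13, 3)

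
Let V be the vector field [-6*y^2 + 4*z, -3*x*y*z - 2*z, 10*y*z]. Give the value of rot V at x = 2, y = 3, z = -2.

(∇×V)₁ = ∂V₃/∂y − ∂V₂/∂z = 3*x*y + 10*z + 2
(∇×V)₂ = ∂V₁/∂z − ∂V₃/∂x = 4
(∇×V)₃ = ∂V₂/∂x − ∂V₁/∂y = -3*y*z + 12*y
∇×V = (3*x*y + 10*z + 2, 4, -3*y*z + 12*y)
At (2, 3, -2): (0, 4, 54).

(0, 4, 54)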